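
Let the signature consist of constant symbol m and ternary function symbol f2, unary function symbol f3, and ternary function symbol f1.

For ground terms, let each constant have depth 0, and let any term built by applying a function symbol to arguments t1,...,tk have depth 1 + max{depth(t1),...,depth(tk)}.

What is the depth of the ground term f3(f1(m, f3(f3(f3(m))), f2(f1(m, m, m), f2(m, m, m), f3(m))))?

depth(f3(m)) = 1 + depth(m) = 1 + 0 = 1
depth(f3(f3(m))) = 1 + depth(f3(m)) = 1 + 1 = 2
depth(f3(f3(f3(m)))) = 1 + depth(f3(f3(m))) = 1 + 2 = 3
depth(f1(m, m, m)) = 1 + max(0, 0, 0) = 1
depth(f2(m, m, m)) = 1 + max(0, 0, 0) = 1
depth(f2(f1(m, m, m), f2(m, m, m), f3(m))) = 1 + max(1, 1, 1) = 2
depth(f1(m, f3(f3(f3(m))), f2(f1(m, m, m), f2(m, m, m), f3(m)))) = 1 + max(0, 3, 2) = 4
depth(f3(f1(m, f3(f3(f3(m))), f2(f1(m, m, m), f2(m, m, m), f3(m))))) = 1 + depth(f1(m, f3(f3(f3(m))), f2(f1(m, m, m), f2(m, m, m), f3(m)))) = 1 + 4 = 5

5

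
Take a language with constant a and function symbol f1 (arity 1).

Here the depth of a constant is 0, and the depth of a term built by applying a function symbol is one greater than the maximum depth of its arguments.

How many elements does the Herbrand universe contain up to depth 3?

4

Let N_k count ground terms of depth at most k. Each non-constant term of depth ≤ k is some function symbol applied to depth-≤(k−1) arguments, giving N_k = 1 + N_{k-1}.
N_0 = 1
N_1 = 1 + 1 = 2
N_2 = 1 + 2 = 3
N_3 = 1 + 3 = 4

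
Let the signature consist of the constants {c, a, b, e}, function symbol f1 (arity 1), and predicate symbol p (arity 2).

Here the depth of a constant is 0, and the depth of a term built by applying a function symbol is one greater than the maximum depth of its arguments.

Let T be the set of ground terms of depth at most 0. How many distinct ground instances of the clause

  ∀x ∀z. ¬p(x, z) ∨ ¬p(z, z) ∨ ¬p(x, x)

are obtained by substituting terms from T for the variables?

Ground terms of depth ≤ 0:
  Count level by level. With function symbols f1/1, the terms of depth ≤ k are the 4 constants together with each function applied to depth-≤(k−1) tuples, so N_k = 4 + N_{k-1}.
  N_0 = 4
  Explicitly: c, a, b, e.
So there are 4 ground terms available for substitution.
There are 2 variables to instantiate (x, z), each occurring in at least one literal, so different choices give different ground instances.
Number of ground instances = 4^2 = 16.

16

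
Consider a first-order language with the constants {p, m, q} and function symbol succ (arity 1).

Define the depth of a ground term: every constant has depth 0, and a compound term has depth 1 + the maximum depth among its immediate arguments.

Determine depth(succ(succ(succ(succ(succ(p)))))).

depth(succ(p)) = 1 + depth(p) = 1 + 0 = 1
depth(succ(succ(p))) = 1 + depth(succ(p)) = 1 + 1 = 2
depth(succ(succ(succ(p)))) = 1 + depth(succ(succ(p))) = 1 + 2 = 3
depth(succ(succ(succ(succ(p))))) = 1 + depth(succ(succ(succ(p)))) = 1 + 3 = 4
depth(succ(succ(succ(succ(succ(p)))))) = 1 + depth(succ(succ(succ(succ(p))))) = 1 + 4 = 5

5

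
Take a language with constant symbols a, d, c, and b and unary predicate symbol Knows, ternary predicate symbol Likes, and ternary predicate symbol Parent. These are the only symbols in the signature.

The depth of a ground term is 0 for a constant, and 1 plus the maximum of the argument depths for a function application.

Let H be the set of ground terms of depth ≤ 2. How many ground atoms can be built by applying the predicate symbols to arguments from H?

First count ground terms of depth ≤ 2.
With no function symbols every ground term is a constant, so there are exactly 4 ground terms at every depth bound.
N_0 = 4
N_1 = 4
N_2 = 4
Explicitly: a, d, c, b.
So |H| = 4.
Each predicate of arity r yields |H|^r ground atoms (one per choice of an r-tuple from H):
  Knows: 4;  Likes: 4^3 = 64;  Parent: 4^3 = 64
Total ground atoms: 4 + 64 + 64 = 132.

132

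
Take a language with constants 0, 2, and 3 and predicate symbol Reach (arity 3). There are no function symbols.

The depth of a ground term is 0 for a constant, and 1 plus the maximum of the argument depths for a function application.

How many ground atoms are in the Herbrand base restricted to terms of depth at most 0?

First count ground terms of depth ≤ 0.
With no function symbols every ground term is a constant, so there are exactly 3 ground terms at every depth bound.
N_0 = 3
So |H| = 3.
For each predicate symbol, the number of ground atoms is |H| raised to its arity; summing:
  Reach: 3^3 = 27
Total ground atoms: 27.

27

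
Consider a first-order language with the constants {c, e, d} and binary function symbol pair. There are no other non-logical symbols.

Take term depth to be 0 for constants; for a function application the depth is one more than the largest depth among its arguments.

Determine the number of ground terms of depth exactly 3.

Let N_k count ground terms of depth at most k. Each non-constant term of depth ≤ k is some function symbol applied to depth-≤(k−1) arguments, giving N_k = 3 + N_{k-1}^2.
N_0 = 3
N_1 = 3 + 3^2 = 12
N_2 = 3 + 12^2 = 147
N_3 = 3 + 147^2 = 21612
Terms of depth exactly 3: N_3 − N_2 = 21612 − 147 = 21465.

21465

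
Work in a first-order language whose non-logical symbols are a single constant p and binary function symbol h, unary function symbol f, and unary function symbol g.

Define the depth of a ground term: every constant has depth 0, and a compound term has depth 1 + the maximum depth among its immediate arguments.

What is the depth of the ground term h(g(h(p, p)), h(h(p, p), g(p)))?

3

depth(h(p, p)) = 1 + max(0, 0) = 1
depth(g(h(p, p))) = 1 + depth(h(p, p)) = 1 + 1 = 2
depth(g(p)) = 1 + depth(p) = 1 + 0 = 1
depth(h(h(p, p), g(p))) = 1 + max(1, 1) = 2
depth(h(g(h(p, p)), h(h(p, p), g(p)))) = 1 + max(2, 2) = 3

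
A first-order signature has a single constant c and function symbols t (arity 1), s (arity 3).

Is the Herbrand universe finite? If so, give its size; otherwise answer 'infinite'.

infinite

The signature has at least one function symbol (t, arity 1) and at least one constant (c).
Iterating t gives infinitely many distinct ground terms: c, t(c), t(t(c)), ...
So the Herbrand universe is infinite.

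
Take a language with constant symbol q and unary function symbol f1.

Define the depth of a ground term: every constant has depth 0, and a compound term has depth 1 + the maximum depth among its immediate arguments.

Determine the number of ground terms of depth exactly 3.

Write N_k for the number of ground terms of depth ≤ k. A term of depth ≤ k is either a constant or a function symbol applied to arguments of depth ≤ k−1, so N_k = 1 + N_{k-1}.
N_0 = 1
N_1 = 1 + 1 = 2
N_2 = 1 + 2 = 3
N_3 = 1 + 3 = 4
Terms of depth exactly 3: N_3 − N_2 = 4 − 3 = 1.

1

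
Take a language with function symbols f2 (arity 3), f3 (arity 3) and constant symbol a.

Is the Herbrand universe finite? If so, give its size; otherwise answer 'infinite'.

infinite

The signature has at least one function symbol (f2, arity 3) and at least one constant (a).
Iterating f2 gives infinitely many distinct ground terms: a, f2(a, a, a), f2(f2(a, a, a), f2(a, a, a), f2(a, a, a)), ...
So the Herbrand universe is infinite.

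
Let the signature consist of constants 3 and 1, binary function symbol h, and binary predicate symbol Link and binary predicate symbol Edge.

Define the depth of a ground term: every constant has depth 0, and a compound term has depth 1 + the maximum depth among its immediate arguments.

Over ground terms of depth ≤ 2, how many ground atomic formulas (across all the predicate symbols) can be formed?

First count ground terms of depth ≤ 2.
Let N_k count ground terms of depth at most k. Each non-constant term of depth ≤ k is some function symbol applied to depth-≤(k−1) arguments, giving N_k = 2 + N_{k-1}^2.
N_0 = 2
N_1 = 2 + 2^2 = 6
N_2 = 2 + 6^2 = 38
So |H| = 38.
Each predicate of arity r yields |H|^r ground atoms (one per choice of an r-tuple from H):
  Link: 38^2 = 1444;  Edge: 38^2 = 1444
Total ground atoms: 1444 + 1444 = 2888.

2888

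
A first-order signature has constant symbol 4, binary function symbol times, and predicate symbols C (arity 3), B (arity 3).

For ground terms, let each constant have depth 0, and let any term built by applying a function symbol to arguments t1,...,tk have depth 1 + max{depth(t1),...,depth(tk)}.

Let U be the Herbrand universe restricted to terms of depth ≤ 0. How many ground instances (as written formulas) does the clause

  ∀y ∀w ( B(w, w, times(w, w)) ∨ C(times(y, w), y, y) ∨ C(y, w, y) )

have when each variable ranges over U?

1

Ground terms of depth ≤ 0:
  Write N_k for the number of ground terms of depth ≤ k. A term of depth ≤ k is either a constant or a function symbol applied to arguments of depth ≤ k−1, so N_k = 1 + N_{k-1}^2.
  N_0 = 1
  Explicitly: 4.
So there is exactly 1 ground term available for substitution.
The body mentions every one of the 2 quantified variables; since ground terms form a free algebra, no two substitutions collapse to the same formula.
Number of ground instances = 1^2 = 1.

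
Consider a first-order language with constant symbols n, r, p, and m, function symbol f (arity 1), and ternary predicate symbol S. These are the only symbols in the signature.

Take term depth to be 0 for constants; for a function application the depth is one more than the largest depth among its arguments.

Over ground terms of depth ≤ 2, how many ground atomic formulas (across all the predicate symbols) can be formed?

First count ground terms of depth ≤ 2.
Write N_k for the number of ground terms of depth ≤ k. A term of depth ≤ k is either a constant or a function symbol applied to arguments of depth ≤ k−1, so N_k = 4 + N_{k-1}.
N_0 = 4
N_1 = 4 + 4 = 8
N_2 = 4 + 8 = 12
So |H| = 12.
Ground atoms are formed by filling each argument slot of a predicate with a term from H, so an r-ary predicate gives |H|^r atoms:
  S: 12^3 = 1728
Total ground atoms: 1728.

1728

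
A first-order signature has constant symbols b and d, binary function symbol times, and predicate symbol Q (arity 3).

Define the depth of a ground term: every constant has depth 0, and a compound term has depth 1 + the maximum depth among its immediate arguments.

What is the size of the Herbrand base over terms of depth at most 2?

First count ground terms of depth ≤ 2.
Let N_k = |{terms of depth ≤ k}|. Then N_0 = 2 and N_k = 2 + N_{k-1}^2 for k ≥ 1 (one summand per function symbol, arity giving the exponent).
N_0 = 2
N_1 = 2 + 2^2 = 6
N_2 = 2 + 6^2 = 38
So |H| = 38.
Each predicate of arity r yields |H|^r ground atoms (one per choice of an r-tuple from H):
  Q: 38^3 = 54872
Total ground atoms: 54872.

54872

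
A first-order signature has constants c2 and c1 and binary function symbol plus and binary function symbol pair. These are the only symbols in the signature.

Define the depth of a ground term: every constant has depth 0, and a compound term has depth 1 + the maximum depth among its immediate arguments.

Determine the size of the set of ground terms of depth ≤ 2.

202

Write N_k for the number of ground terms of depth ≤ k. A term of depth ≤ k is either a constant or a function symbol applied to arguments of depth ≤ k−1, so N_k = 2 + N_{k-1}^2 + N_{k-1}^2.
N_0 = 2
N_1 = 2 + 2^2 + 2^2 = 10
N_2 = 2 + 10^2 + 10^2 = 202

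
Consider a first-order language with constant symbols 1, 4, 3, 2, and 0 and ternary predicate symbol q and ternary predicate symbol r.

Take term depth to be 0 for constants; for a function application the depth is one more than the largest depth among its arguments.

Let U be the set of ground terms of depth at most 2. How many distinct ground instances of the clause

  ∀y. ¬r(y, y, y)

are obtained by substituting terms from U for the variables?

5

Ground terms of depth ≤ 2:
  With no function symbols every ground term is a constant, so there are exactly 5 ground terms at every depth bound.
  N_0 = 5
  N_1 = 5
  N_2 = 5
  Explicitly: 1, 4, 3, 2, 0.
So there are 5 ground terms available for substitution.
The variable y ranges independently over the available ground terms, and distinct assignments produce distinct instances.
Number of ground instances = 5.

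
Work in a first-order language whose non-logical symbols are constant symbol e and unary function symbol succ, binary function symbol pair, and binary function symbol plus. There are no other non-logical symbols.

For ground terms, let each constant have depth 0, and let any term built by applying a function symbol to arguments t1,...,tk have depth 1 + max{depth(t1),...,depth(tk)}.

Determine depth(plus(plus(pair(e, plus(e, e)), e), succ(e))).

4

depth(plus(e, e)) = 1 + max(0, 0) = 1
depth(pair(e, plus(e, e))) = 1 + max(0, 1) = 2
depth(plus(pair(e, plus(e, e)), e)) = 1 + max(2, 0) = 3
depth(succ(e)) = 1 + depth(e) = 1 + 0 = 1
depth(plus(plus(pair(e, plus(e, e)), e), succ(e))) = 1 + max(3, 1) = 4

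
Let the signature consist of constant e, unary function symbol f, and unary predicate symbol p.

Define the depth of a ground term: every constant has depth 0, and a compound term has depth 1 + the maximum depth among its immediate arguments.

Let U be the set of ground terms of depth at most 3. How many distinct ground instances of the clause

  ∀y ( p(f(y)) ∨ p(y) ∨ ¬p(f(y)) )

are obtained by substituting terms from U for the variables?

Ground terms of depth ≤ 3:
  Let N_k = |{terms of depth ≤ k}|. Then N_0 = 1 and N_k = 1 + N_{k-1} for k ≥ 1 (one summand per function symbol, arity giving the exponent).
  N_0 = 1
  N_1 = 1 + 1 = 2
  N_2 = 1 + 2 = 3
  N_3 = 1 + 3 = 4
So there are 4 ground terms available for substitution.
There is 1 variable to instantiate (y),  occurring in at least one literal, so different choices give different ground instances.
Number of ground instances = 4.

4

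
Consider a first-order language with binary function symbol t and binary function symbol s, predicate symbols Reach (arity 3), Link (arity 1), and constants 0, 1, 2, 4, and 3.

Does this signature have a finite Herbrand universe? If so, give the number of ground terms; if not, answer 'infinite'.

The signature has at least one function symbol (t, arity 2) and at least one constant (0).
Iterating t gives infinitely many distinct ground terms: 0, t(0, 0), t(t(0, 0), t(0, 0)), ...
So the Herbrand universe is infinite.

infinite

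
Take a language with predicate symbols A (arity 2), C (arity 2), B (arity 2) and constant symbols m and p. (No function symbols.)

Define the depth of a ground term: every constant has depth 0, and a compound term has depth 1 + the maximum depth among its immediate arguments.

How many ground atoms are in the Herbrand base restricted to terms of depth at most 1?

12

First count ground terms of depth ≤ 1.
With no function symbols every ground term is a constant, so there are exactly 2 ground terms at every depth bound.
N_0 = 2
N_1 = 2
So |H| = 2.
Ground atoms are formed by filling each argument slot of a predicate with a term from H, so an r-ary predicate gives |H|^r atoms:
  A: 2^2 = 4;  C: 2^2 = 4;  B: 2^2 = 4
Total ground atoms: 4 + 4 + 4 = 12.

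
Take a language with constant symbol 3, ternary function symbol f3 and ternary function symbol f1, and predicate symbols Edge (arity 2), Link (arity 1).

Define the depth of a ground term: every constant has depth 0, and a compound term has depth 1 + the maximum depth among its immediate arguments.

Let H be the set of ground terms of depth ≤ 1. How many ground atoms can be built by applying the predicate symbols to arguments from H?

First count ground terms of depth ≤ 1.
Let N_k count ground terms of depth at most k. Each non-constant term of depth ≤ k is some function symbol applied to depth-≤(k−1) arguments, giving N_k = 1 + N_{k-1}^3 + N_{k-1}^3.
N_0 = 1
N_1 = 1 + 1^3 + 1^3 = 3
Explicitly: 3, f3(3, 3, 3), f1(3, 3, 3).
So |H| = 3.
Ground atoms are formed by filling each argument slot of a predicate with a term from H, so an r-ary predicate gives |H|^r atoms:
  Edge: 3^2 = 9;  Link: 3
Total ground atoms: 9 + 3 = 12.

12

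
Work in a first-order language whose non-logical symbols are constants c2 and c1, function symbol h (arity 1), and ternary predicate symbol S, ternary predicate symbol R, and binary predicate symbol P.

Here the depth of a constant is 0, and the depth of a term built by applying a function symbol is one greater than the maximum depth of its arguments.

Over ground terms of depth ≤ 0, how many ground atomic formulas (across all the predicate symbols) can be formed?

First count ground terms of depth ≤ 0.
Write N_k for the number of ground terms of depth ≤ k. A term of depth ≤ k is either a constant or a function symbol applied to arguments of depth ≤ k−1, so N_k = 2 + N_{k-1}.
N_0 = 2
Explicitly: c2, c1.
So |H| = 2.
For each predicate symbol, the number of ground atoms is |H| raised to its arity; summing:
  S: 2^3 = 8;  R: 2^3 = 8;  P: 2^2 = 4
Total ground atoms: 8 + 8 + 4 = 20.

20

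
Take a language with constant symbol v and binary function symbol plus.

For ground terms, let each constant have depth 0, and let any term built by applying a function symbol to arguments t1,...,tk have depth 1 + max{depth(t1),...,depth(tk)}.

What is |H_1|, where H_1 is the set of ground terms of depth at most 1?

Let N_k count ground terms of depth at most k. Each non-constant term of depth ≤ k is some function symbol applied to depth-≤(k−1) arguments, giving N_k = 1 + N_{k-1}^2.
N_0 = 1
N_1 = 1 + 1^2 = 2

2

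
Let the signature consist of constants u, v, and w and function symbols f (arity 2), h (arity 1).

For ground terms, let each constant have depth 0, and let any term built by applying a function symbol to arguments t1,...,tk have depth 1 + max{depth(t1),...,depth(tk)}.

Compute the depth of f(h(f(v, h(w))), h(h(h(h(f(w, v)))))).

6

depth(h(w)) = 1 + depth(w) = 1 + 0 = 1
depth(f(v, h(w))) = 1 + max(0, 1) = 2
depth(h(f(v, h(w)))) = 1 + depth(f(v, h(w))) = 1 + 2 = 3
depth(f(w, v)) = 1 + max(0, 0) = 1
depth(h(f(w, v))) = 1 + depth(f(w, v)) = 1 + 1 = 2
depth(h(h(f(w, v)))) = 1 + depth(h(f(w, v))) = 1 + 2 = 3
depth(h(h(h(f(w, v))))) = 1 + depth(h(h(f(w, v)))) = 1 + 3 = 4
depth(h(h(h(h(f(w, v)))))) = 1 + depth(h(h(h(f(w, v))))) = 1 + 4 = 5
depth(f(h(f(v, h(w))), h(h(h(h(f(w, v))))))) = 1 + max(3, 5) = 6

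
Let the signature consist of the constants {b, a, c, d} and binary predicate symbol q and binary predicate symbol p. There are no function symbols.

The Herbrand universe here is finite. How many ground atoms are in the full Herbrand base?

With no function symbols, the Herbrand universe is just the 4 constants.
Ground atoms per predicate: q: 4^2 = 16, p: 4^2 = 16.
Herbrand base size = 16 + 16 = 32.

32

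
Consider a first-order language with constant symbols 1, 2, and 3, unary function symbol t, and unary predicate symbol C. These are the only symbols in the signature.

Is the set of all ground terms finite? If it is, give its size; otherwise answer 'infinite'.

The signature has at least one function symbol (t, arity 1) and at least one constant (1).
Iterating t gives infinitely many distinct ground terms: 1, t(1), t(t(1)), ...
So the Herbrand universe is infinite.

infinite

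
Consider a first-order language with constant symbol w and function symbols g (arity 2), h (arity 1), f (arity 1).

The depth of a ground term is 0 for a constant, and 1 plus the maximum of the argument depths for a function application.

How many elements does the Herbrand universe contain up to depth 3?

Count level by level. With function symbols g/2, h/1, f/1, the terms of depth ≤ k are the 1 constant together with each function applied to depth-≤(k−1) tuples, so N_k = 1 + N_{k-1}^2 + N_{k-1} + N_{k-1}.
N_0 = 1
N_1 = 1 + 1^2 + 1 + 1 = 4
N_2 = 1 + 4^2 + 4 + 4 = 25
N_3 = 1 + 25^2 + 25 + 25 = 676

676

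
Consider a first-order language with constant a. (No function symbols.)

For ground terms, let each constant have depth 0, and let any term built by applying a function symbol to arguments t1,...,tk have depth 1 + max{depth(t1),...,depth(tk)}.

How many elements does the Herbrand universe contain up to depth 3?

With no function symbols every ground term is a constant, so there is exactly 1 ground term at every depth bound.
N_0 = 1
N_1 = 1
N_2 = 1
N_3 = 1
Explicitly: a.

1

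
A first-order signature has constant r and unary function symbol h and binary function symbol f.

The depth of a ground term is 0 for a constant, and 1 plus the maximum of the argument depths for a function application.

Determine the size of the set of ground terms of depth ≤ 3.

183

Write N_k for the number of ground terms of depth ≤ k. A term of depth ≤ k is either a constant or a function symbol applied to arguments of depth ≤ k−1, so N_k = 1 + N_{k-1} + N_{k-1}^2.
N_0 = 1
N_1 = 1 + 1 + 1^2 = 3
N_2 = 1 + 3 + 3^2 = 13
N_3 = 1 + 13 + 13^2 = 183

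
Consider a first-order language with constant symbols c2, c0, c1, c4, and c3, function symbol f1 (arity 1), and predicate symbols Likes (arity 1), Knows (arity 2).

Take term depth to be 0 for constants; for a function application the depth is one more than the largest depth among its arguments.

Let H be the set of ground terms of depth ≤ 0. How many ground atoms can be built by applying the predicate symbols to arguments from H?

First count ground terms of depth ≤ 0.
Write N_k for the number of ground terms of depth ≤ k. A term of depth ≤ k is either a constant or a function symbol applied to arguments of depth ≤ k−1, so N_k = 5 + N_{k-1}.
N_0 = 5
Explicitly: c2, c0, c1, c4, c3.
So |H| = 5.
Ground atoms are formed by filling each argument slot of a predicate with a term from H, so an r-ary predicate gives |H|^r atoms:
  Likes: 5;  Knows: 5^2 = 25
Total ground atoms: 5 + 25 = 30.

30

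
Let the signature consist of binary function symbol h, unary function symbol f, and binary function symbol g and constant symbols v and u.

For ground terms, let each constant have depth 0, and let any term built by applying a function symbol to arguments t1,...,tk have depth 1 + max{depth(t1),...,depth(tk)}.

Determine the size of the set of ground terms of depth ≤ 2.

Let N_k count ground terms of depth at most k. Each non-constant term of depth ≤ k is some function symbol applied to depth-≤(k−1) arguments, giving N_k = 2 + N_{k-1}^2 + N_{k-1} + N_{k-1}^2.
N_0 = 2
N_1 = 2 + 2^2 + 2 + 2^2 = 12
N_2 = 2 + 12^2 + 12 + 12^2 = 302

302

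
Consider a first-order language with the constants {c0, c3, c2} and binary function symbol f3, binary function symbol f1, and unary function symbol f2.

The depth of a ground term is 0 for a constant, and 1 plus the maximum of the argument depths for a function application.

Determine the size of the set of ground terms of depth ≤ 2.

If N_k denotes the number of depth-≤k ground terms, the 3 constants give N_0 = 3, and each function symbol of arity r contributes N_{k-1}^r new terms at level k: N_k = 3 + N_{k-1}^2 + N_{k-1}^2 + N_{k-1}.
N_0 = 3
N_1 = 3 + 3^2 + 3^2 + 3 = 24
N_2 = 3 + 24^2 + 24^2 + 24 = 1179

1179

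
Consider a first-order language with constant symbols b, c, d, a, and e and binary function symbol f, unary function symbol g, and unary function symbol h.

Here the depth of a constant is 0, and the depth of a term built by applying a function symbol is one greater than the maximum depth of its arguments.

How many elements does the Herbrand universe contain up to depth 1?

40

Count level by level. With function symbols f/2, g/1, h/1, the terms of depth ≤ k are the 5 constants together with each function applied to depth-≤(k−1) tuples, so N_k = 5 + N_{k-1}^2 + N_{k-1} + N_{k-1}.
N_0 = 5
N_1 = 5 + 5^2 + 5 + 5 = 40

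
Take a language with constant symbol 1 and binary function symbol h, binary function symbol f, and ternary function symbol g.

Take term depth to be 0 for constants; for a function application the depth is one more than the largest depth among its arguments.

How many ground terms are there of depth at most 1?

Write N_k for the number of ground terms of depth ≤ k. A term of depth ≤ k is either a constant or a function symbol applied to arguments of depth ≤ k−1, so N_k = 1 + N_{k-1}^2 + N_{k-1}^2 + N_{k-1}^3.
N_0 = 1
N_1 = 1 + 1^2 + 1^2 + 1^3 = 4

4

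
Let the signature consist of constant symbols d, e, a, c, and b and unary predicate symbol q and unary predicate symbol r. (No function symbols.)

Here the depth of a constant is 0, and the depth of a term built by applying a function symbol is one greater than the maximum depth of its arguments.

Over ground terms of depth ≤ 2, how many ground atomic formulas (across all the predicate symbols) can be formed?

10

First count ground terms of depth ≤ 2.
With no function symbols every ground term is a constant, so there are exactly 5 ground terms at every depth bound.
N_0 = 5
N_1 = 5
N_2 = 5
Explicitly: d, e, a, c, b.
So |H| = 5.
Ground atoms are formed by filling each argument slot of a predicate with a term from H, so an r-ary predicate gives |H|^r atoms:
  q: 5;  r: 5
Total ground atoms: 5 + 5 = 10.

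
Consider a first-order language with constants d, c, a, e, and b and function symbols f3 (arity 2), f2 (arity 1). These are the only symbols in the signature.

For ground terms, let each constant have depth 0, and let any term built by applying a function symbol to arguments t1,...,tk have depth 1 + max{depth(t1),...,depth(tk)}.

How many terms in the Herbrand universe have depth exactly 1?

Count level by level. With function symbols f3/2, f2/1, the terms of depth ≤ k are the 5 constants together with each function applied to depth-≤(k−1) tuples, so N_k = 5 + N_{k-1}^2 + N_{k-1}.
N_0 = 5
N_1 = 5 + 5^2 + 5 = 35
Terms of depth exactly 1: N_1 − N_0 = 35 − 5 = 30.

30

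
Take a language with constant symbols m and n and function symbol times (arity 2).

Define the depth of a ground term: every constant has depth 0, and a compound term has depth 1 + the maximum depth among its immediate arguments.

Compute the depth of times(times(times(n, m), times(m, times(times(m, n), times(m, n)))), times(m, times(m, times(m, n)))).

depth(times(n, m)) = 1 + max(0, 0) = 1
depth(times(m, n)) = 1 + max(0, 0) = 1
depth(times(times(m, n), times(m, n))) = 1 + max(1, 1) = 2
depth(times(m, times(times(m, n), times(m, n)))) = 1 + max(0, 2) = 3
depth(times(times(n, m), times(m, times(times(m, n), times(m, n))))) = 1 + max(1, 3) = 4
depth(times(m, times(m, n))) = 1 + max(0, 1) = 2
depth(times(m, times(m, times(m, n)))) = 1 + max(0, 2) = 3
depth(times(times(times(n, m), times(m, times(times(m, n), times(m, n)))), times(m, times(m, times(m, n))))) = 1 + max(4, 3) = 5

5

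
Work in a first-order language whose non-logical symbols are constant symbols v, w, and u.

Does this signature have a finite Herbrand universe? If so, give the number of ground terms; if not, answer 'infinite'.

3

There are no function symbols, so every ground term is one of the 3 constants.
The Herbrand universe is {v, w, u}, which is finite with 3 elements.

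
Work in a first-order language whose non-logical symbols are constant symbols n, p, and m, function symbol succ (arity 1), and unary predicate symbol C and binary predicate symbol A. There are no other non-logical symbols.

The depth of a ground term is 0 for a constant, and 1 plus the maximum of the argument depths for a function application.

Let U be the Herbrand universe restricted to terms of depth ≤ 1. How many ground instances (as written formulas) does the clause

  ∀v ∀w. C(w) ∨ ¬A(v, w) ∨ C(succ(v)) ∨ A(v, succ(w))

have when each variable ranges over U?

Ground terms of depth ≤ 1:
  If N_k denotes the number of depth-≤k ground terms, the 3 constants give N_0 = 3, and each function symbol of arity r contributes N_{k-1}^r new terms at level k: N_k = 3 + N_{k-1}.
  N_0 = 3
  N_1 = 3 + 3 = 6
  Explicitly: n, p, m, succ(n), succ(p), succ(m).
So there are 6 ground terms available for substitution.
Each of v, w ranges independently over the available ground terms, and distinct assignments produce distinct instances.
Number of ground instances = 6^2 = 36.

36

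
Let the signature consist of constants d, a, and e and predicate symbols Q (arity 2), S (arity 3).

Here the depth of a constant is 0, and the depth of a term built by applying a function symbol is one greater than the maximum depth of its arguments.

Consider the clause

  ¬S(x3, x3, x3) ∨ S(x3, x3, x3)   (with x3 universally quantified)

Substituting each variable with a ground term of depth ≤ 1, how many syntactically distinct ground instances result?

Ground terms of depth ≤ 1:
  With no function symbols every ground term is a constant, so there are exactly 3 ground terms at every depth bound.
  N_0 = 3
  N_1 = 3
  Explicitly: d, a, e.
So there are 3 ground terms available for substitution.
The variable x3 ranges independently over the available ground terms, and distinct assignments produce distinct instances.
Number of ground instances = 3.

3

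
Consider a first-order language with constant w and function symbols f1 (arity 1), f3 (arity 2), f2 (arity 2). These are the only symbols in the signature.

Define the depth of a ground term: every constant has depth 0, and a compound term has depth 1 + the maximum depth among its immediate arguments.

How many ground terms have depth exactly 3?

Count level by level. With function symbols f1/1, f3/2, f2/2, the terms of depth ≤ k are the 1 constant together with each function applied to depth-≤(k−1) tuples, so N_k = 1 + N_{k-1} + N_{k-1}^2 + N_{k-1}^2.
N_0 = 1
N_1 = 1 + 1 + 1^2 + 1^2 = 4
N_2 = 1 + 4 + 4^2 + 4^2 = 37
N_3 = 1 + 37 + 37^2 + 37^2 = 2776
Terms of depth exactly 3: N_3 − N_2 = 2776 − 37 = 2739.

2739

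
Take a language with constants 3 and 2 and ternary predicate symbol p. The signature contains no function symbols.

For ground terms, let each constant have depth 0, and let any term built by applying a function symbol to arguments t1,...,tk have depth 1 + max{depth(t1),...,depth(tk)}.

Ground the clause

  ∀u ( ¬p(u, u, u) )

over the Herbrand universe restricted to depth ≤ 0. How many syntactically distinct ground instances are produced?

2

Ground terms of depth ≤ 0:
  With no function symbols every ground term is a constant, so there are exactly 2 ground terms at every depth bound.
  N_0 = 2
  Explicitly: 3, 2.
So there are 2 ground terms available for substitution.
The body mentions the single quantified variable u; since ground terms form a free algebra, no two substitutions collapse to the same formula.
Number of ground instances = 2.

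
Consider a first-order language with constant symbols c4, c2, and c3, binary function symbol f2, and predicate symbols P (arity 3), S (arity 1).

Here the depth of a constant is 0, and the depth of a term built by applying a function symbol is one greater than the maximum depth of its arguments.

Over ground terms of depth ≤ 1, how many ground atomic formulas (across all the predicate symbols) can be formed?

First count ground terms of depth ≤ 1.
Count level by level. With function symbols f2/2, the terms of depth ≤ k are the 3 constants together with each function applied to depth-≤(k−1) tuples, so N_k = 3 + N_{k-1}^2.
N_0 = 3
N_1 = 3 + 3^2 = 12
Explicitly: c4, c2, c3, f2(c4, c4), f2(c4, c2), f2(c4, c3), f2(c2, c4), f2(c2, c2), f2(c2, c3), f2(c3, c4), f2(c3, c2), f2(c3, c3).
So |H| = 12.
For each predicate symbol, the number of ground atoms is |H| raised to its arity; summing:
  P: 12^3 = 1728;  S: 12
Total ground atoms: 1728 + 12 = 1740.

1740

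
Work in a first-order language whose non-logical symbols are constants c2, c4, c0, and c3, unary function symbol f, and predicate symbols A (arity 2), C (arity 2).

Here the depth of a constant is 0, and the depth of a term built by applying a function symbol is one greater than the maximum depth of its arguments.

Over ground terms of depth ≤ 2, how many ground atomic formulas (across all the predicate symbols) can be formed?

288

First count ground terms of depth ≤ 2.
Write N_k for the number of ground terms of depth ≤ k. A term of depth ≤ k is either a constant or a function symbol applied to arguments of depth ≤ k−1, so N_k = 4 + N_{k-1}.
N_0 = 4
N_1 = 4 + 4 = 8
N_2 = 4 + 8 = 12
So |H| = 12.
Ground atoms are formed by filling each argument slot of a predicate with a term from H, so an r-ary predicate gives |H|^r atoms:
  A: 12^2 = 144;  C: 12^2 = 144
Total ground atoms: 144 + 144 = 288.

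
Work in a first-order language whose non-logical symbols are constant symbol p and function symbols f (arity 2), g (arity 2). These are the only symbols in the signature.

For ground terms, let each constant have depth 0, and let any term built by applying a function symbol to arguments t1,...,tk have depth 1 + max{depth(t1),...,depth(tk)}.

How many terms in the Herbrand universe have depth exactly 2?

Let N_k = |{terms of depth ≤ k}|. Then N_0 = 1 and N_k = 1 + N_{k-1}^2 + N_{k-1}^2 for k ≥ 1 (one summand per function symbol, arity giving the exponent).
N_0 = 1
N_1 = 1 + 1^2 + 1^2 = 3
N_2 = 1 + 3^2 + 3^2 = 19
Terms of depth exactly 2: N_2 − N_1 = 19 − 3 = 16.

16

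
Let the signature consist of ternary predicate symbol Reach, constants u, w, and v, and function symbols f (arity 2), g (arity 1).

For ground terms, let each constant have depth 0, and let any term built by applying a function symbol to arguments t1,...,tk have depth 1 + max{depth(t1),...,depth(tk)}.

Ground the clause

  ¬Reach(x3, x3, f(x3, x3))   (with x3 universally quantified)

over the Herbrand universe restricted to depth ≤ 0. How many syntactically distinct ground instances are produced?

3

Ground terms of depth ≤ 0:
  Count level by level. With function symbols f/2, g/1, the terms of depth ≤ k are the 3 constants together with each function applied to depth-≤(k−1) tuples, so N_k = 3 + N_{k-1}^2 + N_{k-1}.
  N_0 = 3
  Explicitly: u, w, v.
So there are 3 ground terms available for substitution.
The body mentions the single quantified variable x3; since ground terms form a free algebra, no two substitutions collapse to the same formula.
Number of ground instances = 3.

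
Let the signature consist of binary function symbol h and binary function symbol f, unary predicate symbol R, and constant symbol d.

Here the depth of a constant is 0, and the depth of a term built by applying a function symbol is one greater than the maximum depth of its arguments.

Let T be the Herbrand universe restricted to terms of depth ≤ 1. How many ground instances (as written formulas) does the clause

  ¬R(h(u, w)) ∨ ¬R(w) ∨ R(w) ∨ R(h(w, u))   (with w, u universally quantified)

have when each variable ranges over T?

9

Ground terms of depth ≤ 1:
  If N_k denotes the number of depth-≤k ground terms, the 1 constant gives N_0 = 1, and each function symbol of arity r contributes N_{k-1}^r new terms at level k: N_k = 1 + N_{k-1}^2 + N_{k-1}^2.
  N_0 = 1
  N_1 = 1 + 1^2 + 1^2 = 3
So there are 3 ground terms available for substitution.
There are 2 variables to instantiate (w, u), each occurring in at least one literal, so different choices give different ground instances.
Number of ground instances = 3^2 = 9.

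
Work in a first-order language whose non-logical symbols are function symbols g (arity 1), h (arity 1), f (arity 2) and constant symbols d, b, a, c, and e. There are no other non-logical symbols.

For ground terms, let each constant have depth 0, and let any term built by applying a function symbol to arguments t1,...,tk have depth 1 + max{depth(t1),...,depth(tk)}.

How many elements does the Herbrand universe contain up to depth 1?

Let N_k = |{terms of depth ≤ k}|. Then N_0 = 5 and N_k = 5 + N_{k-1} + N_{k-1} + N_{k-1}^2 for k ≥ 1 (one summand per function symbol, arity giving the exponent).
N_0 = 5
N_1 = 5 + 5 + 5 + 5^2 = 40

40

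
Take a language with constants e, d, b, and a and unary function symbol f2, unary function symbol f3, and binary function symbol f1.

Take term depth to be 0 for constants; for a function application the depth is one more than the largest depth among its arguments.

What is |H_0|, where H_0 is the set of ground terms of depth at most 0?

Count level by level. With function symbols f2/1, f3/1, f1/2, the terms of depth ≤ k are the 4 constants together with each function applied to depth-≤(k−1) tuples, so N_k = 4 + N_{k-1} + N_{k-1} + N_{k-1}^2.
N_0 = 4

4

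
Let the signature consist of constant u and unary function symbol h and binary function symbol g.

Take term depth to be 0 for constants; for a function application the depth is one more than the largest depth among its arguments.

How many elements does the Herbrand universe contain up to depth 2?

Let N_k = |{terms of depth ≤ k}|. Then N_0 = 1 and N_k = 1 + N_{k-1} + N_{k-1}^2 for k ≥ 1 (one summand per function symbol, arity giving the exponent).
N_0 = 1
N_1 = 1 + 1 + 1^2 = 3
N_2 = 1 + 3 + 3^2 = 13

13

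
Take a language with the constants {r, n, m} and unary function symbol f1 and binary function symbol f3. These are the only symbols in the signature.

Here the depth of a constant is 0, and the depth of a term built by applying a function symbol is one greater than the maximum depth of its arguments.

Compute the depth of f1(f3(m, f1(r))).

3

depth(f1(r)) = 1 + depth(r) = 1 + 0 = 1
depth(f3(m, f1(r))) = 1 + max(0, 1) = 2
depth(f1(f3(m, f1(r)))) = 1 + depth(f3(m, f1(r))) = 1 + 2 = 3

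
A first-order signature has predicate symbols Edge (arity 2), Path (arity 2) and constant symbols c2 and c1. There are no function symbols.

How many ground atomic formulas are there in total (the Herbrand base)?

8

With no function symbols, the Herbrand universe is just the 2 constants.
Ground atoms per predicate: Edge: 2^2 = 4, Path: 2^2 = 4.
Herbrand base size = 4 + 4 = 8.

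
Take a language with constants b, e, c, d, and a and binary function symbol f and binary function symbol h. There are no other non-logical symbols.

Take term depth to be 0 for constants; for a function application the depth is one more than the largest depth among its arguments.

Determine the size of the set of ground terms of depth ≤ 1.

55

Let N_k = |{terms of depth ≤ k}|. Then N_0 = 5 and N_k = 5 + N_{k-1}^2 + N_{k-1}^2 for k ≥ 1 (one summand per function symbol, arity giving the exponent).
N_0 = 5
N_1 = 5 + 5^2 + 5^2 = 55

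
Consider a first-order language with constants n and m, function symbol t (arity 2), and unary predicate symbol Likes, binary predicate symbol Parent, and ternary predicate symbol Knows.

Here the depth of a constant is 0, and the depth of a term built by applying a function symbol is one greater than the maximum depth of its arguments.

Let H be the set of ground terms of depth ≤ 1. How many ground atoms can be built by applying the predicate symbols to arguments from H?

258

First count ground terms of depth ≤ 1.
If N_k denotes the number of depth-≤k ground terms, the 2 constants give N_0 = 2, and each function symbol of arity r contributes N_{k-1}^r new terms at level k: N_k = 2 + N_{k-1}^2.
N_0 = 2
N_1 = 2 + 2^2 = 6
Explicitly: n, m, t(n, n), t(n, m), t(m, n), t(m, m).
So |H| = 6.
Each predicate of arity r yields |H|^r ground atoms (one per choice of an r-tuple from H):
  Likes: 6;  Parent: 6^2 = 36;  Knows: 6^3 = 216
Total ground atoms: 6 + 36 + 216 = 258.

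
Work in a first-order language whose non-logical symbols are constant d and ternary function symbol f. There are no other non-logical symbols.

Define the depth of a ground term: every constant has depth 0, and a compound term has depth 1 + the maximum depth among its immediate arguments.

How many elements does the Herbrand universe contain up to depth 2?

Count level by level. With function symbols f/3, the terms of depth ≤ k are the 1 constant together with each function applied to depth-≤(k−1) tuples, so N_k = 1 + N_{k-1}^3.
N_0 = 1
N_1 = 1 + 1^3 = 2
N_2 = 1 + 2^3 = 9
Explicitly: d, f(d, d, d), f(d, d, f(d, d, d)), f(d, f(d, d, d), d), f(d, f(d, d, d), f(d, d, d)), f(f(d, d, d), d, d), f(f(d, d, d), d, f(d, d, d)), f(f(d, d, d), f(d, d, d), d), f(f(d, d, d), f(d, d, d), f(d, d, d)).

9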